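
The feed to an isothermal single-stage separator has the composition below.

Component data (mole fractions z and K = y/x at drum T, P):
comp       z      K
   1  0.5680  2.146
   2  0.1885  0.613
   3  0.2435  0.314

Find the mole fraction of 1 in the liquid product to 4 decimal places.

x_1 = 0.3342

Rachford–Rice: g(V/F) = Σ zᵢ(Kᵢ−1)/(1+V/F(Kᵢ−1)) = 0.
Check two-phase: ΣzᵢKᵢ = 1.4109 > 1 and Σzᵢ/Kᵢ = 1.3477 > 1, so g(0) = 0.4109 > 0 and g(1) = -0.3477 < 0.
Newton iteration, V/F⁰ = 0.5:
  V/F = 0.5000: g = 0.06911, g' = -0.6104 → V/F = 0.6132
  V/F = 0.6132: g = -0.00171, g' = -0.6473 → V/F = 0.6106
Converged at V/F = 0.6106.
Compositions from xᵢ = zᵢ/(1+V/F(Kᵢ−1)), yᵢ = Kᵢxᵢ:
  1: x = 0.3342, y = 0.7171
  2: x = 0.2468, y = 0.1513
  3: x = 0.4190, y = 0.1316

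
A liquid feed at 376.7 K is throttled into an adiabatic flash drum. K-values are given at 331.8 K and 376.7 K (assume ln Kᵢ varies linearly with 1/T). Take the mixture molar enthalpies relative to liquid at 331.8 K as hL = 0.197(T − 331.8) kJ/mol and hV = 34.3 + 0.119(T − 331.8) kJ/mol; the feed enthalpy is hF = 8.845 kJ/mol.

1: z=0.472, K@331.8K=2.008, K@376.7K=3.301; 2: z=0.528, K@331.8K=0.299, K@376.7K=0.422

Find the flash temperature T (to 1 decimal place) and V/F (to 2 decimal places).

T = 337.4 K, V/F = 0.23

Adiabatic flash: solve Rachford–Rice at each trial T, then check hF = ψ·hV(T) + (1−ψ)·hL(T).
  T = 331.8 K: K = (2.008, 0.299), RR gives ψ = 0.150, H_out = 5.128 kJ/mol
  T = 376.7 K: K = (3.301, 0.422), RR gives ψ = 0.587, H_out = 26.928 kJ/mol
  T = 354.2 K: K = (2.614, 0.359), RR gives ψ = 0.409, H_out = 17.733 kJ/mol
  T = 343.0 K: K = (2.301, 0.329), RR gives ψ = 0.297, H_out = 12.139 kJ/mol
  T = 337.4 K: K = (2.152, 0.314), RR gives ψ = 0.229, H_out = 8.871 kJ/mol
  T = 334.6 K: K = (2.079, 0.306), RR gives ψ = 0.191, H_out = 7.069 kJ/mol
  T = 336.0 K: K = (2.115, 0.310), RR gives ψ = 0.211, H_out = 7.986 kJ/mol
Linear interpolation between T = 336.0 (H_out = 7.986) and T = 337.4 (H_out = 8.871) on hF = 8.845 gives T ≈ 337.4 K, at which ψ = 0.23.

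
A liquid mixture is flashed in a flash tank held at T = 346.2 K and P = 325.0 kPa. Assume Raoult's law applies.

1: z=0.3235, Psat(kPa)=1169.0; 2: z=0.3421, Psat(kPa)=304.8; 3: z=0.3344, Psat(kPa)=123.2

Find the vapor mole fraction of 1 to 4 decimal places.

Raoult's law: Kᵢ = Pᵢˢᵃᵗ/P = Pᵢˢᵃᵗ/325.0.
  K_1 = 1169.0/325.0 = 3.596923, K_2 = 304.8/325.0 = 0.937846, K_3 = 123.2/325.0 = 0.379077
Material balance + equilibrium reduce to Σ zᵢ(Kᵢ−1)/(1+ψ(Kᵢ−1)) = 0.
Check two-phase: ΣzᵢKᵢ = 1.6112 > 1 and Σzᵢ/Kᵢ = 1.3369 > 1, so g(0) = 0.6112 > 0 and g(1) = -0.3369 < 0.
Newton iteration, ψ⁰ = 0.5:
  ψ = 0.5000: g = 0.04244, g' = -0.6855 → ψ = 0.5619
  ψ = 0.5619: g = 0.00068, g' = -0.6663 → ψ = 0.5629
Converged at ψ = 0.5629.
Compositions from xᵢ = zᵢ/(1+ψ(Kᵢ−1)), yᵢ = Kᵢxᵢ:
  1: x = 0.1314, y = 0.4726
  2: x = 0.3545, y = 0.3325
  3: x = 0.5141, y = 0.1949

y_1 = 0.4726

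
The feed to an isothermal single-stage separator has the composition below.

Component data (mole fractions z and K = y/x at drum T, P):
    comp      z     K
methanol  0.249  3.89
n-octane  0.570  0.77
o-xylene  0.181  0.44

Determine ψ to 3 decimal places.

Rachford–Rice: g(ψ) = Σ zᵢ(Kᵢ−1)/(1+ψ(Kᵢ−1)) = 0.
Feasibility: ΣzᵢKᵢ = 1.487, Σzᵢ/Kᵢ = 1.216 — both > 1, two phases present.
Newton iteration, ψ⁰ = 0.5:
  ψ = 0.500: g = 0.0054, g' = -0.496 → ψ = 0.511
Converged at ψ = 0.511.

ψ = 0.511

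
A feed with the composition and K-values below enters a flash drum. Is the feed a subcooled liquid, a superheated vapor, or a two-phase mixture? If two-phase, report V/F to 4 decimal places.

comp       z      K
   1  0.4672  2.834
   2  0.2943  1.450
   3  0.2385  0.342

two-phase, V/F = 0.9360

ΣzᵢKᵢ = 1.8323; Σzᵢ/Kᵢ = 1.0652.
Both exceed 1, so a two-phase solution exists.
Let ψ = V/F and solve Σ zᵢ(Kᵢ−1)/(1+ψ(Kᵢ−1)) = 0.
Newton iteration, ψ⁰ = 0.5:
  ψ = 0.5000: g = 0.32120, g' = -0.6967 → ψ = 0.9610
  ψ = 0.9610: g = -0.02426, g' = -0.9990 → ψ = 0.9368
  ψ = 0.9368: g = -0.00069, g' = -0.9439 → ψ = 0.9360
Converged at ψ = 0.9360.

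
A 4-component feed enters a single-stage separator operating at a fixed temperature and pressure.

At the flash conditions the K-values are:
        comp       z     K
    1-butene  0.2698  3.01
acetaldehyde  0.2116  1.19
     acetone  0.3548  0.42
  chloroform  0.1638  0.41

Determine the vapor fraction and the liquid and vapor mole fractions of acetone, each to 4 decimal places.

ψ = 0.3143, x_acetone = 0.4339, y_acetone = 0.1822

Material balance + equilibrium reduce to Σ zᵢ(Kᵢ−1)/(1+ψ(Kᵢ−1)) = 0.
g(0) = ΣzᵢKᵢ − 1 = 0.2801 and g(1) = 1 − Σzᵢ/Kᵢ = -0.5117, so a root lies in (0, 1).
Newton iteration, ψ⁰ = 0.44:
  ψ = 0.4400: g = -0.08194, g' = -0.6326 → ψ = 0.3105
  ψ = 0.3105: g = 0.00258, g' = -0.6831 → ψ = 0.3143
Converged at ψ = 0.3143.
Compositions from xᵢ = zᵢ/(1+ψ(Kᵢ−1)), yᵢ = Kᵢxᵢ:
  1-butene: x = 0.1654, y = 0.4977
  acetaldehyde: x = 0.1997, y = 0.2376
  acetone: x = 0.4339, y = 0.1822
  chloroform: x = 0.2011, y = 0.0824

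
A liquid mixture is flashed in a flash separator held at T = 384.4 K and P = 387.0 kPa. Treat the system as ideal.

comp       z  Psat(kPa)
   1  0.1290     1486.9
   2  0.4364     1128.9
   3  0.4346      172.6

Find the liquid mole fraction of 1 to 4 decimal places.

Raoult's law: Kᵢ = Pᵢˢᵃᵗ/P = Pᵢˢᵃᵗ/387.0.
  K_1 = 1486.9/387.0 = 3.842119, K_2 = 1128.9/387.0 = 2.917054, K_3 = 172.6/387.0 = 0.445995
Newton iteration, V/F⁰ = 0.5:
  V/F = 0.5000: g = 0.24558, g' = -0.8511 → V/F = 0.7886
  V/F = 0.7886: g = 0.01865, g' = -0.7740 → V/F = 0.8126
  V/F = 0.8126: g = -0.00009, g' = -0.7815 → V/F = 0.8125
Converged at V/F = 0.8125.
Compositions from xᵢ = zᵢ/(1+V/F(Kᵢ−1)), yᵢ = Kᵢxᵢ:
  1: x = 0.0390, y = 0.1498
  2: x = 0.1706, y = 0.4977
  3: x = 0.7904, y = 0.3525

x_1 = 0.0390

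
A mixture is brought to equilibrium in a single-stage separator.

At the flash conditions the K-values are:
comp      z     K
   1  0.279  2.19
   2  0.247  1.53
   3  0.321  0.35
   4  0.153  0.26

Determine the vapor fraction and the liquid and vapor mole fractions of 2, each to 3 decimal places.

ψ = 0.223, x_2 = 0.221, y_2 = 0.338

Let ψ = V/F and solve Σ zᵢ(Kᵢ−1)/(1+ψ(Kᵢ−1)) = 0.
g(0) = ΣzᵢKᵢ − 1 = 0.141 and g(1) = 1 − Σzᵢ/Kᵢ = -0.794, so a root lies in (0, 1).
Newton iteration, ψ⁰ = 0.5:
  ψ = 0.500: g = -0.1772, g' = -0.707 → ψ = 0.250
  ψ = 0.250: g = -0.0163, g' = -0.608 → ψ = 0.223
Converged at ψ = 0.223.
Compositions from xᵢ = zᵢ/(1+ψ(Kᵢ−1)), yᵢ = Kᵢxᵢ:
  1: x = 0.221, y = 0.483
  2: x = 0.221, y = 0.338
  3: x = 0.375, y = 0.131
  4: x = 0.183, y = 0.048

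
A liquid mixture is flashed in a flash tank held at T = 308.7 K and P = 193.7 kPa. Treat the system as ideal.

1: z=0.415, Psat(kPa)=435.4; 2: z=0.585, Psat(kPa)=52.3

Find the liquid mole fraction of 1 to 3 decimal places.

Raoult's law: Kᵢ = Pᵢˢᵃᵗ/P = Pᵢˢᵃᵗ/193.7.
  K_1 = 435.4/193.7 = 2.24781, K_2 = 52.3/193.7 = 0.27001
Let ψ = V/F and solve Σ zᵢ(Kᵢ−1)/(1+ψ(Kᵢ−1)) = 0.
Check two-phase: ΣzᵢKᵢ = 1.091 > 1 and Σzᵢ/Kᵢ = 2.351 > 1, so g(0) = 0.091 > 0 and g(1) = -1.351 < 0.
Newton–Raphson from ψ = 0.5:
  ψ = 0.500: g = -0.3536, g' = -1.018 → ψ = 0.153
  ψ = 0.153: g = -0.0456, g' = -0.851 → ψ = 0.099
  ψ = 0.099: g = 0.0006, g' = -0.874 → ψ = 0.100
Converged at ψ = 0.100.
Compositions from xᵢ = zᵢ/(1+ψ(Kᵢ−1)), yᵢ = Kᵢxᵢ:
  1: x = 0.369, y = 0.830
  2: x = 0.631, y = 0.170

x_1 = 0.369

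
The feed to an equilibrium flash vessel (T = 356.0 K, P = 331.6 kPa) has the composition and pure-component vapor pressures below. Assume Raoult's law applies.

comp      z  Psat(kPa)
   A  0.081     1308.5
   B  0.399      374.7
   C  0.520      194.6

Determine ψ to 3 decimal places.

Raoult's law: Kᵢ = Pᵢˢᵃᵗ/P = Pᵢˢᵃᵗ/331.6.
  K_A = 1308.5/331.6 = 3.94602, K_B = 374.7/331.6 = 1.12998, K_C = 194.6/331.6 = 0.58685
Material balance + equilibrium reduce to Σ zᵢ(Kᵢ−1)/(1+ψ(Kᵢ−1)) = 0.
g(0) = ΣzᵢKᵢ − 1 = 0.076 and g(1) = 1 − Σzᵢ/Kᵢ = -0.260, so a root lies in (0, 1).
Newton–Raphson from ψ = 0.33:
  ψ = 0.330: g = -0.0780, g' = -0.306 → ψ = 0.075
  ψ = 0.075: g = 0.0251, g' = -0.573 → ψ = 0.119
  ψ = 0.119: g = 0.0019, g' = -0.490 → ψ = 0.123
Converged at ψ = 0.123.

ψ = 0.123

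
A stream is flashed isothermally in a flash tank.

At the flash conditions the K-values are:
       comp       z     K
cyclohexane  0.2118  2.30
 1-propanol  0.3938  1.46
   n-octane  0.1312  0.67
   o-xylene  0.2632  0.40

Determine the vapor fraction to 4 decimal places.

Rachford–Rice: g(ψ) = Σ zᵢ(Kᵢ−1)/(1+ψ(Kᵢ−1)) = 0.
g(0) = ΣzᵢKᵢ − 1 = 0.2553 and g(1) = 1 − Σzᵢ/Kᵢ = -0.2156, so a root lies in (0, 1).
Iterate (Newton) starting at ψ = 0.43:
  ψ = 0.4300: g = 0.06456, g' = -0.3969 → ψ = 0.5927
  ψ = 0.5927: g = -0.00103, g' = -0.4159 → ψ = 0.5902
Converged at ψ = 0.5902.

ψ = 0.5902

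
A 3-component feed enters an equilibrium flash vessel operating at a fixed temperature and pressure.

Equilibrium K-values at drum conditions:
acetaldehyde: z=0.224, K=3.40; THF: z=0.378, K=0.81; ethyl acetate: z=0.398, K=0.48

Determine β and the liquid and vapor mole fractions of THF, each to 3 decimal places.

β = 0.286, x_THF = 0.400, y_THF = 0.324

Iterate (Newton) starting at β = 0.5:
  β = 0.500: g = -0.1147, g' = -0.480 → β = 0.261
  β = 0.261: g = 0.0155, g' = -0.647 → β = 0.285
  β = 0.285: g = 0.0003, g' = -0.619 → β = 0.286
Converged at β = 0.286.
Compositions from xᵢ = zᵢ/(1+β(Kᵢ−1)), yᵢ = Kᵢxᵢ:
  acetaldehyde: x = 0.133, y = 0.452
  THF: x = 0.400, y = 0.324
  ethyl acetate: x = 0.467, y = 0.224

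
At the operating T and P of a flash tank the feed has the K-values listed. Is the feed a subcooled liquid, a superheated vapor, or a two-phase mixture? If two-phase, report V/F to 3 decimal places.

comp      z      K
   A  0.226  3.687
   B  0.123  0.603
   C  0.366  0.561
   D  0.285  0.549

ΣzᵢKᵢ = 1.269; Σzᵢ/Kᵢ = 1.437.
Both exceed 1, so a two-phase solution exists.
Iterate (Newton) starting at ψ = 0.5:
  ψ = 0.500: g = -0.1736, g' = -0.540 → ψ = 0.178
  ψ = 0.178: g = 0.0439, g' = -0.920 → ψ = 0.226
  ψ = 0.226: g = 0.0026, g' = -0.814 → ψ = 0.229
Converged at ψ = 0.229.

two-phase, V/F = 0.229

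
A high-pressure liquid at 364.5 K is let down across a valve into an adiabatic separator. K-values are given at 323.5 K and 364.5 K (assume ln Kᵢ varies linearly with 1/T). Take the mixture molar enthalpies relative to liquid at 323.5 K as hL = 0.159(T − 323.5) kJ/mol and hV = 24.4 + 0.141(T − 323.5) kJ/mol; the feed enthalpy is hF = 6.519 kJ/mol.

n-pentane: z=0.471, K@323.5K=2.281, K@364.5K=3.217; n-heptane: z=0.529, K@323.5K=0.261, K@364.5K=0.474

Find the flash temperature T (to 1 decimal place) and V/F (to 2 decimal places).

Adiabatic flash: solve Rachford–Rice at each trial T, then check hF = ψ·hV(T) + (1−ψ)·hL(T).
  T = 323.5 K: K = (2.281, 0.261), RR gives ψ = 0.224, H_out = 5.475 kJ/mol
  T = 364.5 K: K = (3.217, 0.474), RR gives ψ = 0.657, H_out = 22.061 kJ/mol
  T = 344.0 K: K = (2.737, 0.358), RR gives ψ = 0.429, H_out = 13.571 kJ/mol
  T = 333.8 K: K = (2.507, 0.307), RR gives ψ = 0.329, H_out = 9.603 kJ/mol
  T = 328.6 K: K = (2.392, 0.283), RR gives ψ = 0.277, H_out = 7.549 kJ/mol
  T = 326.1 K: K = (2.337, 0.272), RR gives ψ = 0.252, H_out = 6.542 kJ/mol
  T = 324.8 K: K = (2.309, 0.267), RR gives ψ = 0.238, H_out = 6.011 kJ/mol
Linear interpolation between T = 324.8 (H_out = 6.011) and T = 326.1 (H_out = 6.542) on hF = 6.519 gives T ≈ 326.0 K, at which ψ = 0.25.

T = 326.0 K, V/F = 0.25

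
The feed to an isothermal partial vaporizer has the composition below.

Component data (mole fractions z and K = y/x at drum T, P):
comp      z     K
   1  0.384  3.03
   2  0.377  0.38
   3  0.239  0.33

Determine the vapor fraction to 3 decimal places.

ψ = 0.297

Let ψ = V/F and solve Σ zᵢ(Kᵢ−1)/(1+ψ(Kᵢ−1)) = 0.
Check two-phase: ΣzᵢKᵢ = 1.386 > 1 and Σzᵢ/Kᵢ = 1.843 > 1, so g(0) = 0.386 > 0 and g(1) = -0.843 < 0.
Iterate (Newton) starting at ψ = 0.54:
  ψ = 0.540: g = -0.2304, g' = -0.951 → ψ = 0.298
  ψ = 0.298: g = -0.0008, g' = -1.000 → ψ = 0.297
Converged at ψ = 0.297.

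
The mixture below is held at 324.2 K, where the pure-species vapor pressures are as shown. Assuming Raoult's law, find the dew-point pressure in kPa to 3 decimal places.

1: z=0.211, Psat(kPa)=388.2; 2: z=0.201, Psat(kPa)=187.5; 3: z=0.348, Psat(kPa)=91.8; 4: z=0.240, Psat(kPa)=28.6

Pdew = 72.474 kPa

At the dew point ψ → 1, so Σzᵢ/Kᵢ = 1 with Kᵢ = Pᵢˢᵃᵗ/P ⇒ 1/P = Σzᵢ/Pᵢˢᵃᵗ.
1/P = 0.211/388.2 + 0.201/187.5 + 0.348/91.8 + 0.240/28.6 = 0.013798 ⇒ P = 72.474 kPa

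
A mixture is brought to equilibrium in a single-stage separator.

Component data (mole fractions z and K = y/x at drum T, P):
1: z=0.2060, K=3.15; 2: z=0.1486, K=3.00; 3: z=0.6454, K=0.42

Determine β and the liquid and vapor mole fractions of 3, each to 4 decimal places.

Let β = V/F and solve Σ zᵢ(Kᵢ−1)/(1+β(Kᵢ−1)) = 0.
Feasibility: ΣzᵢKᵢ = 1.3658, Σzᵢ/Kᵢ = 1.6516 — both > 1, two phases present.
Iterate (Newton) starting at β = 0.59:
  β = 0.5900: g = -0.23750, g' = -0.8119 → β = 0.2975
  β = 0.2975: g = 0.00409, g' = -0.9050 → β = 0.3020
Converged at β = 0.3020.
Compositions from xᵢ = zᵢ/(1+β(Kᵢ−1)), yᵢ = Kᵢxᵢ:
  1: x = 0.1249, y = 0.3934
  2: x = 0.0926, y = 0.2779
  3: x = 0.7825, y = 0.3286

β = 0.3020, x_3 = 0.7825, y_3 = 0.3286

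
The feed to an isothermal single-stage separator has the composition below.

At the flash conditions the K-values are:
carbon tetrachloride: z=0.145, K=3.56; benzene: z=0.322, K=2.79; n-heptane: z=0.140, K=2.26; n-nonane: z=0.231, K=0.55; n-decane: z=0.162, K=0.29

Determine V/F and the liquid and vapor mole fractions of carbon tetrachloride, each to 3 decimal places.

V/F = 0.820, x_carbon tetrachloride = 0.047, y_carbon tetrachloride = 0.167

Rachford–Rice: g(V/F) = Σ zᵢ(Kᵢ−1)/(1+V/F(Kᵢ−1)) = 0.
Check two-phase: ΣzᵢKᵢ = 1.905 > 1 and Σzᵢ/Kᵢ = 1.197 > 1, so g(0) = 0.905 > 0 and g(1) = -0.197 < 0.
Newton–Raphson from V/F = 0.5:
  V/F = 0.500: g = 0.2627, g' = -0.828 → V/F = 0.817
  V/F = 0.817: g = 0.0025, g' = -0.904 → V/F = 0.820
Converged at V/F = 0.820.
Compositions from xᵢ = zᵢ/(1+V/F(Kᵢ−1)), yᵢ = Kᵢxᵢ:
  carbon tetrachloride: x = 0.047, y = 0.167
  benzene: x = 0.130, y = 0.364
  n-heptane: x = 0.069, y = 0.156
  n-nonane: x = 0.366, y = 0.201
  n-decane: x = 0.388, y = 0.112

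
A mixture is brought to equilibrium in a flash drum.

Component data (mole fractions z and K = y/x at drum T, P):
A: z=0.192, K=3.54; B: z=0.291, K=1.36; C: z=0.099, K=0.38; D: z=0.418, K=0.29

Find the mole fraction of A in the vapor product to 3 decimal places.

Iterate (Newton) starting at ψ = 0.5:
  ψ = 0.500: g = -0.2455, g' = -0.854 → ψ = 0.213
  ψ = 0.213: g = -0.0062, g' = -0.898 → ψ = 0.206
Converged at ψ = 0.206.
Compositions from xᵢ = zᵢ/(1+ψ(Kᵢ−1)), yᵢ = Kᵢxᵢ:
  A: x = 0.126, y = 0.446
  B: x = 0.271, y = 0.368
  C: x = 0.113, y = 0.043
  D: x = 0.489, y = 0.142

y_A = 0.446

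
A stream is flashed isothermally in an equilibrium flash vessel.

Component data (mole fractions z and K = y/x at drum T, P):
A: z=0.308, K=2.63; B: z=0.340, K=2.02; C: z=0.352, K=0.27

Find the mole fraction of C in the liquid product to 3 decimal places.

Material balance + equilibrium reduce to Σ zᵢ(Kᵢ−1)/(1+V/F(Kᵢ−1)) = 0.
Check two-phase: ΣzᵢKᵢ = 1.592 > 1 and Σzᵢ/Kᵢ = 1.589 > 1, so g(0) = 0.592 > 0 and g(1) = -0.589 < 0.
Newton–Raphson from V/F = 0.5:
  V/F = 0.500: g = 0.1016, g' = -0.869 → V/F = 0.617
  V/F = 0.617: g = -0.0044, g' = -0.958 → V/F = 0.612
Converged at V/F = 0.612.
Compositions from xᵢ = zᵢ/(1+V/F(Kᵢ−1)), yᵢ = Kᵢxᵢ:
  A: x = 0.154, y = 0.405
  B: x = 0.209, y = 0.423
  C: x = 0.637, y = 0.172

x_C = 0.637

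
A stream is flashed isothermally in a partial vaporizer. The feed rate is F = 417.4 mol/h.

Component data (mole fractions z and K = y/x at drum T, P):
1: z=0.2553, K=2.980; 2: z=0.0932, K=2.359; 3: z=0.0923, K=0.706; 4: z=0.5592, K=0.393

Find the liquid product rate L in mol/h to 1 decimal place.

Rachford–Rice: g(β) = Σ zᵢ(Kᵢ−1)/(1+β(Kᵢ−1)) = 0.
g(0) = ΣzᵢKᵢ − 1 = 0.2656 and g(1) = 1 − Σzᵢ/Kᵢ = -0.6788, so a root lies in (0, 1).
Iterate (Newton) starting at β = 0.5:
  β = 0.5000: g = -0.18972, g' = -0.7494 → β = 0.2468
  β = 0.2468: g = 0.00586, g' = -0.8424 → β = 0.2538
Converged at β = 0.2538.
Then V = β·F = 0.2538·417.4 = 106.0 mol/h and L = F − V = 311.4 mol/h.

L = 311.4 mol/h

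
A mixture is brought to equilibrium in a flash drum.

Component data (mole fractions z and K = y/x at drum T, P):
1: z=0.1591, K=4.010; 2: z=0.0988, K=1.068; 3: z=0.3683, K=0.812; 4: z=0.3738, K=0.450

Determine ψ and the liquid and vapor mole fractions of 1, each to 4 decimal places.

ψ = 0.2037, x_1 = 0.0986, y_1 = 0.3955

Newton iteration, ψ⁰ = 0.5:
  ψ = 0.5000: g = -0.16233, g' = -0.4611 → ψ = 0.1480
  ψ = 0.1480: g = 0.04294, g' = -0.8382 → ψ = 0.1992
  ψ = 0.1992: g = 0.00318, g' = -0.7204 → ψ = 0.2036
  ψ = 0.2036: g = 0.00002, g' = -0.7120 → ψ = 0.2037
Converged at ψ = 0.2037.
Compositions from xᵢ = zᵢ/(1+ψ(Kᵢ−1)), yᵢ = Kᵢxᵢ:
  1: x = 0.0986, y = 0.3955
  2: x = 0.0975, y = 0.1041
  3: x = 0.3830, y = 0.3110
  4: x = 0.4210, y = 0.1894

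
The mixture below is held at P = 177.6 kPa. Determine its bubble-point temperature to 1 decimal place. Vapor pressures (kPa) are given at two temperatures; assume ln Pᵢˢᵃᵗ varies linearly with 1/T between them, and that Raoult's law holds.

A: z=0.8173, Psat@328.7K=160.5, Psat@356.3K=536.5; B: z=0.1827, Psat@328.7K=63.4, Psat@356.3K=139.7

T = 333.5 K

Bubble-point temperature: ΣzᵢPᵢˢᵃᵗ(T) = P. Interpolate ln Pᵢˢᵃᵗ = aᵢ + bᵢ/T.
  T = 328.7 K: ΣzᵢPᵢˢᵃᵗ = 142.76 kPa
  T = 356.3 K: ΣzᵢPᵢˢᵃᵗ = 464.00 kPa
  T = 342.5 K: ΣzᵢPᵢˢᵃᵗ = 263.20 kPa
  T = 335.6 K: ΣzᵢPᵢˢᵃᵗ = 194.99 kPa
  T = 332.1 K: ΣzᵢPᵢˢᵃᵗ = 166.72 kPa
  T = 333.9 K: ΣzᵢPᵢˢᵃᵗ = 180.77 kPa
Interpolating between 332.1 K and 333.9 K gives T ≈ 333.5 K.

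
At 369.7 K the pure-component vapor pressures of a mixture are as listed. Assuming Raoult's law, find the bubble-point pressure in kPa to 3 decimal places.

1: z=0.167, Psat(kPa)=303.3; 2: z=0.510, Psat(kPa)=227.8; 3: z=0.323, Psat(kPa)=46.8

Pbub = 181.946 kPa

At the bubble point ψ → 0, so ΣzᵢKᵢ = 1 with Kᵢ = Pᵢˢᵃᵗ/P ⇒ P = ΣzᵢPᵢˢᵃᵗ.
P = 0.167·303.3 + 0.510·227.8 + 0.323·46.8 = 181.946 kPa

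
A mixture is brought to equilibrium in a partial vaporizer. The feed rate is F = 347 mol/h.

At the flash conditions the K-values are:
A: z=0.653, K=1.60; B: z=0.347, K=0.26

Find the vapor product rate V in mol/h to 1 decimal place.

V = 105.5 mol/h

Rachford–Rice: g(V/F) = Σ zᵢ(Kᵢ−1)/(1+V/F(Kᵢ−1)) = 0.
Check two-phase: ΣzᵢKᵢ = 1.135 > 1 and Σzᵢ/Kᵢ = 1.743 > 1, so g(0) = 0.135 > 0 and g(1) = -0.743 < 0.
Newton–Raphson from V/F = 0.5:
  V/F = 0.500: g = -0.1062, g' = -0.618 → V/F = 0.328
  V/F = 0.328: g = -0.0118, g' = -0.496 → V/F = 0.304
Converged at V/F = 0.304.
Then V = V/F·F = 0.3041·347 = 105.5 mol/h and L = F − V = 241.5 mol/h.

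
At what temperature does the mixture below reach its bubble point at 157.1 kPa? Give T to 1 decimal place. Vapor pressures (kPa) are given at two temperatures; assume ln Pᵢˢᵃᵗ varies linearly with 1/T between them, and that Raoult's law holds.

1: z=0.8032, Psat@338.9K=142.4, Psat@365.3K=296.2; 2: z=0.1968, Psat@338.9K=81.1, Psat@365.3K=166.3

T = 345.3 K

Bubble-point temperature: ΣzᵢPᵢˢᵃᵗ(T) = P. Interpolate ln Pᵢˢᵃᵗ = aᵢ + bᵢ/T.
  T = 338.9 K: ΣzᵢPᵢˢᵃᵗ = 130.34 kPa
  T = 365.3 K: ΣzᵢPᵢˢᵃᵗ = 270.64 kPa
  T = 352.1 K: ΣzᵢPᵢˢᵃᵗ = 190.40 kPa
  T = 345.5 K: ΣzᵢPᵢˢᵃᵗ = 158.10 kPa
  T = 342.2 K: ΣzᵢPᵢˢᵃᵗ = 143.68 kPa
  T = 343.9 K: ΣzᵢPᵢˢᵃᵗ = 150.97 kPa
Interpolating between 343.9 K and 345.5 K gives T ≈ 345.3 K.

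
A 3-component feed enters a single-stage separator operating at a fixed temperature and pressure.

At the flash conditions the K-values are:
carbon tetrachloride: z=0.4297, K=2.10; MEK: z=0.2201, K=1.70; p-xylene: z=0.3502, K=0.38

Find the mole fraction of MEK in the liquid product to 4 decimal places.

Material balance + equilibrium reduce to Σ zᵢ(Kᵢ−1)/(1+V/F(Kᵢ−1)) = 0.
Feasibility: ΣzᵢKᵢ = 1.4096, Σzᵢ/Kᵢ = 1.2557 — both > 1, two phases present.
Newton iteration, V/F⁰ = 0.46:
  V/F = 0.4600: g = 0.12665, g' = -0.5544 → V/F = 0.6884
  V/F = 0.6884: g = -0.00586, g' = -0.6272 → V/F = 0.6791
  V/F = 0.6791: g = -0.00003, g' = -0.6215 → V/F = 0.6790
Converged at V/F = 0.6790.
Compositions from xᵢ = zᵢ/(1+V/F(Kᵢ−1)), yᵢ = Kᵢxᵢ:
  carbon tetrachloride: x = 0.2460, y = 0.5165
  MEK: x = 0.1492, y = 0.2536
  p-xylene: x = 0.6048, y = 0.2298

x_MEK = 0.1492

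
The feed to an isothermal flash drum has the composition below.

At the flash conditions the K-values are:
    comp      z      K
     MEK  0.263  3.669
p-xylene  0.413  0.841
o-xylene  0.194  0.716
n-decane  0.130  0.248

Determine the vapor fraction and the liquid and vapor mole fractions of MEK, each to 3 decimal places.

ψ = 0.515, x_MEK = 0.111, y_MEK = 0.406

Let ψ = V/F and solve Σ zᵢ(Kᵢ−1)/(1+ψ(Kᵢ−1)) = 0.
Feasibility: ΣzᵢKᵢ = 1.483, Σzᵢ/Kᵢ = 1.358 — both > 1, two phases present.
Newton iteration, ψ⁰ = 0.49:
  ψ = 0.490: g = 0.0141, g' = -0.569 → ψ = 0.515
Converged at ψ = 0.515.
Compositions from xᵢ = zᵢ/(1+ψ(Kᵢ−1)), yᵢ = Kᵢxᵢ:
  MEK: x = 0.111, y = 0.406
  p-xylene: x = 0.450, y = 0.378
  o-xylene: x = 0.227, y = 0.163
  n-decane: x = 0.212, y = 0.053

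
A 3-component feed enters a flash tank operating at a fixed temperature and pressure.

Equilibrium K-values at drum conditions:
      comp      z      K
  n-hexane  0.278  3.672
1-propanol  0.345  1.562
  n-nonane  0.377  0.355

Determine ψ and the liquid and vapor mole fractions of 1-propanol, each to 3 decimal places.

ψ = 0.643, x_1-propanol = 0.253, y_1-propanol = 0.396

Iterate (Newton) starting at ψ = 0.48:
  ψ = 0.480: g = 0.1259, g' = -0.778 → ψ = 0.642
  ψ = 0.642: g = 0.0011, g' = -0.785 → ψ = 0.643
Converged at ψ = 0.643.
Compositions from xᵢ = zᵢ/(1+ψ(Kᵢ−1)), yᵢ = Kᵢxᵢ:
  n-hexane: x = 0.102, y = 0.375
  1-propanol: x = 0.253, y = 0.396
  n-nonane: x = 0.644, y = 0.229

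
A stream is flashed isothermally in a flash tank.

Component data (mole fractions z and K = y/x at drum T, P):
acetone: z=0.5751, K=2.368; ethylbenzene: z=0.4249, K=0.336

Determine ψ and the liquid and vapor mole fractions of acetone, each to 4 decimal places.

Material balance + equilibrium reduce to Σ zᵢ(Kᵢ−1)/(1+ψ(Kᵢ−1)) = 0.
Check two-phase: ΣzᵢKᵢ = 1.5046 > 1 and Σzᵢ/Kᵢ = 1.5074 > 1, so g(0) = 0.5046 > 0 and g(1) = -0.5074 < 0.
Binary case is linear: z₁(K₁−1)(1+ψ(K₂−1)) + z₂(K₂−1)(1+ψ(K₁−1)) = 0
⇒ ψ = [z₁(K₁−1)+z₂(K₂−1)] / [−(K₁−1)(K₂−1)] = 0.50460/0.90835 = 0.5555
Compositions from xᵢ = zᵢ/(1+ψ(Kᵢ−1)), yᵢ = Kᵢxᵢ:
  acetone: x = 0.3268, y = 0.7738
  ethylbenzene: x = 0.6732, y = 0.2262

ψ = 0.5555, x_acetone = 0.3268, y_acetone = 0.7738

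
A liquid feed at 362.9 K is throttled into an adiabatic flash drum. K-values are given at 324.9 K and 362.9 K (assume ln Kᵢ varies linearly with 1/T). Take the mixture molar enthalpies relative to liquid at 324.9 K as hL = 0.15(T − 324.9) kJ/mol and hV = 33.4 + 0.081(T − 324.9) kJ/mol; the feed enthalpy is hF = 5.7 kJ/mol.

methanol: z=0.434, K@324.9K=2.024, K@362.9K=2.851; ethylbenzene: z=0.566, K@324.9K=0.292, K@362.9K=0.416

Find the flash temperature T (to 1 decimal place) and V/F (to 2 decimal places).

Adiabatic flash: solve Rachford–Rice at each trial T, then check hF = ψ·hV(T) + (1−ψ)·hL(T).
  T = 324.9 K: K = (2.024, 0.292), RR gives ψ = 0.060, H_out = 2.013 kJ/mol
  T = 362.9 K: K = (2.851, 0.416), RR gives ψ = 0.437, H_out = 19.161 kJ/mol
  T = 343.9 K: K = (2.425, 0.352), RR gives ψ = 0.273, H_out = 11.595 kJ/mol
  T = 334.4 K: K = (2.221, 0.321), RR gives ψ = 0.176, H_out = 7.191 kJ/mol
  T = 329.6 K: K = (2.121, 0.306), RR gives ψ = 0.121, H_out = 4.697 kJ/mol
  T = 332.0 K: K = (2.171, 0.314), RR gives ψ = 0.149, H_out = 5.971 kJ/mol
Linear interpolation between T = 329.6 (H_out = 4.697) and T = 332.0 (H_out = 5.971) on hF = 5.7 gives T ≈ 331.5 K, at which ψ = 0.14.

T = 331.5 K, V/F = 0.14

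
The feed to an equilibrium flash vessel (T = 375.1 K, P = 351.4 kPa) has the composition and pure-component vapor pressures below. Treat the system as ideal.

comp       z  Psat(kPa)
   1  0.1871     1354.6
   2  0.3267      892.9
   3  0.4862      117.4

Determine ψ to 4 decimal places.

ψ = 0.5192

Raoult's law: Kᵢ = Pᵢˢᵃᵗ/P = Pᵢˢᵃᵗ/351.4.
  K_1 = 1354.6/351.4 = 3.854866, K_2 = 892.9/351.4 = 2.540979, K_3 = 117.4/351.4 = 0.334092
Newton iteration, ψ⁰ = 0.32:
  ψ = 0.3200: g = 0.20487, g' = -1.1126 → ψ = 0.5041
  ψ = 0.5041: g = 0.01492, g' = -0.9906 → ψ = 0.5192
Converged at ψ = 0.5192.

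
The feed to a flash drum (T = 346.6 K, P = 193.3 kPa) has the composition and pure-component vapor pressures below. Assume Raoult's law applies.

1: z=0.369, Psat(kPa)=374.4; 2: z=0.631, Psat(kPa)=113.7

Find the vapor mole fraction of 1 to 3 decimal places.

Raoult's law: Kᵢ = Pᵢˢᵃᵗ/P = Pᵢˢᵃᵗ/193.3.
  K_1 = 374.4/193.3 = 1.93689, K_2 = 113.7/193.3 = 0.58820
Rachford–Rice: g(β) = Σ zᵢ(Kᵢ−1)/(1+β(Kᵢ−1)) = 0.
Check two-phase: ΣzᵢKᵢ = 1.086 > 1 and Σzᵢ/Kᵢ = 1.263 > 1, so g(0) = 0.086 > 0 and g(1) = -0.263 < 0.
Binary case is linear: z₁(K₁−1)(1+β(K₂−1)) + z₂(K₂−1)(1+β(K₁−1)) = 0
⇒ β = [z₁(K₁−1)+z₂(K₂−1)] / [−(K₁−1)(K₂−1)] = 0.0859/0.3858 = 0.223
Compositions from xᵢ = zᵢ/(1+β(Kᵢ−1)), yᵢ = Kᵢxᵢ:
  1: x = 0.305, y = 0.591
  2: x = 0.695, y = 0.409

y_1 = 0.591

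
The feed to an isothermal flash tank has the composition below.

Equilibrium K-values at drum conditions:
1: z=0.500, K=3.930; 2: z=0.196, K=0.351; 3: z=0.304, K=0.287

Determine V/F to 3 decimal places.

Rachford–Rice: g(V/F) = Σ zᵢ(Kᵢ−1)/(1+V/F(Kᵢ−1)) = 0.
Feasibility: ΣzᵢKᵢ = 2.121, Σzᵢ/Kᵢ = 1.745 — both > 1, two phases present.
Newton–Raphson from V/F = 0.33:
  V/F = 0.330: g = 0.2995, g' = -1.507 → V/F = 0.529
  V/F = 0.529: g = 0.0332, g' = -1.250 → V/F = 0.555
Converged at V/F = 0.555.

V/F = 0.555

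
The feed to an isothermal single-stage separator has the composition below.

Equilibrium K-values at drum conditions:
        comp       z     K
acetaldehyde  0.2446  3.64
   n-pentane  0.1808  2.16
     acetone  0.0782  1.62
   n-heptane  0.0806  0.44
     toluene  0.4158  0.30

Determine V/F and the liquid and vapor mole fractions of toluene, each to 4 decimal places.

Material balance + equilibrium reduce to Σ zᵢ(Kᵢ−1)/(1+V/F(Kᵢ−1)) = 0.
Check two-phase: ΣzᵢKᵢ = 1.5678 > 1 and Σzᵢ/Kᵢ = 1.7684 > 1, so g(0) = 0.5678 > 0 and g(1) = -0.7684 < 0.
Newton–Raphson from V/F = 0.5:
  V/F = 0.5000: g = -0.06239, g' = -0.9627 → V/F = 0.4352
  V/F = 0.4352: g = -0.00020, g' = -0.9608 → V/F = 0.4350
Converged at V/F = 0.4350.
Compositions from xᵢ = zᵢ/(1+V/F(Kᵢ−1)), yᵢ = Kᵢxᵢ:
  acetaldehyde: x = 0.1139, y = 0.4144
  n-pentane: x = 0.1202, y = 0.2596
  acetone: x = 0.0616, y = 0.0998
  n-heptane: x = 0.1066, y = 0.0469
  toluene: x = 0.5978, y = 0.1793

V/F = 0.4350, x_toluene = 0.5978, y_toluene = 0.1793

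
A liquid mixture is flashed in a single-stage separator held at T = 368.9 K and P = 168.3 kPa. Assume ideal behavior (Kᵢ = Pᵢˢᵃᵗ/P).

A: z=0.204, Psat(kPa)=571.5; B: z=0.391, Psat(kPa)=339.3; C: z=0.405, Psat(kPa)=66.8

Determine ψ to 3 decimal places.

ψ = 0.689

Raoult's law: Kᵢ = Pᵢˢᵃᵗ/P = Pᵢˢᵃᵗ/168.3.
  K_A = 571.5/168.3 = 3.39572, K_B = 339.3/168.3 = 2.01604, K_C = 66.8/168.3 = 0.39691
Rachford–Rice: g(ψ) = Σ zᵢ(Kᵢ−1)/(1+ψ(Kᵢ−1)) = 0.
Feasibility: ΣzᵢKᵢ = 1.642, Σzᵢ/Kᵢ = 1.274 — both > 1, two phases present.
Iterate (Newton) starting at ψ = 0.58:
  ψ = 0.580: g = 0.0788, g' = -0.713 → ψ = 0.691
  ψ = 0.691: g = -0.0010, g' = -0.738 → ψ = 0.689
Converged at ψ = 0.689.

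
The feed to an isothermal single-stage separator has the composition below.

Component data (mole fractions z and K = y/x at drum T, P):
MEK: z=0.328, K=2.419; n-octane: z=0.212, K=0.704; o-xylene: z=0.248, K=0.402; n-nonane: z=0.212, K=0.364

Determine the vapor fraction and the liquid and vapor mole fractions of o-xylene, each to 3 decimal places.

Let ψ = V/F and solve Σ zᵢ(Kᵢ−1)/(1+ψ(Kᵢ−1)) = 0.
Check two-phase: ΣzᵢKᵢ = 1.120 > 1 and Σzᵢ/Kᵢ = 1.636 > 1, so g(0) = 0.120 > 0 and g(1) = -0.636 < 0.
Iterate (Newton) starting at ψ = 0.51:
  ψ = 0.510: g = -0.2168, g' = -0.620 → ψ = 0.160
  ψ = 0.160: g = -0.0007, g' = -0.674 → ψ = 0.159
Converged at ψ = 0.159.
Compositions from xᵢ = zᵢ/(1+ψ(Kᵢ−1)), yᵢ = Kᵢxᵢ:
  MEK: x = 0.268, y = 0.647
  n-octane: x = 0.222, y = 0.157
  o-xylene: x = 0.274, y = 0.110
  n-nonane: x = 0.236, y = 0.086

ψ = 0.159, x_o-xylene = 0.274, y_o-xylene = 0.110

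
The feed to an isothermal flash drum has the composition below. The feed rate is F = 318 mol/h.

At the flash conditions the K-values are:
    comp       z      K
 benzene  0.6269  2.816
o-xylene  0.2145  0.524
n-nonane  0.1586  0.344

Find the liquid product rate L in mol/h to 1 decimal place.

Let β = V/F and solve Σ zᵢ(Kᵢ−1)/(1+β(Kᵢ−1)) = 0.
g(0) = ΣzᵢKᵢ − 1 = 0.9323 and g(1) = 1 − Σzᵢ/Kᵢ = -0.0930, so a root lies in (0, 1).
Newton–Raphson from β = 0.51:
  β = 0.5100: g = 0.29986, g' = -0.7961 → β = 0.8866
  β = 0.8866: g = 0.01081, g' = -0.8389 → β = 0.8995
  β = 0.8995: g = -0.00009, g' = -0.8529 → β = 0.8994
Converged at β = 0.8994.
Then V = β·F = 0.8994·318 = 286.0 mol/h and L = F − V = 32.0 mol/h.

L = 32.0 mol/h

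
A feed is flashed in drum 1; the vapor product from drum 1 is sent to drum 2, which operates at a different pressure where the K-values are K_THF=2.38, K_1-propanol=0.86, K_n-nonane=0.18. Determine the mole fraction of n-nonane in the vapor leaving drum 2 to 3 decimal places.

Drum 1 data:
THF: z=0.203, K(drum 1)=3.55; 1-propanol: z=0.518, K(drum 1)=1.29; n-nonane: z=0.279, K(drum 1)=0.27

Drum 1:
Material balance + equilibrium reduce to Σ zᵢ(Kᵢ−1)/(1+ψ₁(Kᵢ−1)) = 0.
Feasibility: ΣzᵢKᵢ = 1.464, Σzᵢ/Kᵢ = 1.492 — both > 1, two phases present.
Newton iteration, ψ₁⁰ = 0.61:
  ψ₁ = 0.610: g = -0.0370, g' = -0.717 → ψ₁ = 0.558
  ψ₁ = 0.558: g = -0.0010, g' = -0.681 → ψ₁ = 0.557
Converged at ψ₁ = 0.557.
Drum-1 compositions:
  THF: x = 0.084, y = 0.298
  1-propanol: x = 0.446, y = 0.575
  n-nonane: x = 0.470, y = 0.127
Drum-2 feed = drum-1 vapor: z₂ = (0.2978, 0.5753, 0.1269).
Drum 2:
Rachford–Rice: g(ψ₂) = Σ zᵢ(Kᵢ−1)/(1+ψ₂(Kᵢ−1)) = 0.
Check two-phase: ΣzᵢKᵢ = 1.226 > 1 and Σzᵢ/Kᵢ = 1.499 > 1, so g(0) = 0.226 > 0 and g(1) = -0.499 < 0.
Iterate (Newton) starting at ψ₂ = 0.5:
  ψ₂ = 0.500: g = -0.0199, g' = -0.457 → ψ₂ = 0.456
Converged at ψ₂ = 0.456.
  THF: x = 0.183, y = 0.435
  1-propanol: x = 0.615, y = 0.528
  n-nonane: x = 0.203, y = 0.036

y_n-nonane (drum 2) = 0.036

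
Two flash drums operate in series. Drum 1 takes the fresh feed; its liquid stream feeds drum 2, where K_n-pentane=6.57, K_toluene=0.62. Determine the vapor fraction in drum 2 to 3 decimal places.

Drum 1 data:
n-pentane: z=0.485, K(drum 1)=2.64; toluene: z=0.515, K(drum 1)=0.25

V/F (drum 2) = 0.703

Drum 1:
Let ψ₁ = V/F and solve Σ zᵢ(Kᵢ−1)/(1+ψ₁(Kᵢ−1)) = 0.
Feasibility: ΣzᵢKᵢ = 1.409, Σzᵢ/Kᵢ = 2.244 — both > 1, two phases present.
Binary case is linear: z₁(K₁−1)(1+ψ₁(K₂−1)) + z₂(K₂−1)(1+ψ₁(K₁−1)) = 0
⇒ ψ₁ = [z₁(K₁−1)+z₂(K₂−1)] / [−(K₁−1)(K₂−1)] = 0.4092/1.2300 = 0.333
Drum-1 compositions:
  n-pentane: x = 0.314, y = 0.828
  toluene: x = 0.686, y = 0.172
Drum-2 feed = drum-1 liquid: z₂ = (0.3138, 0.6862).
Drum 2:
Newton iteration, ψ₂⁰ = 0.5:
  ψ₂ = 0.500: g = 0.1399, g' = -0.831 → ψ₂ = 0.668
  ψ₂ = 0.668: g = 0.0205, g' = -0.614 → ψ₂ = 0.702
  ψ₂ = 0.702: g = 0.0005, g' = -0.588 → ψ₂ = 0.703
Converged at ψ₂ = 0.703.
  n-pentane: x = 0.064, y = 0.420
  toluene: x = 0.936, y = 0.580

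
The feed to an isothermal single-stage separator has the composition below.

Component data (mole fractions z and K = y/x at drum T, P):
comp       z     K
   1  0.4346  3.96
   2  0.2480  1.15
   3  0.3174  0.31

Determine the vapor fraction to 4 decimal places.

ψ = 0.7292

Iterate (Newton) starting at ψ = 0.38:
  ψ = 0.3800: g = 0.34379, g' = -1.1260 → ψ = 0.6853
  ψ = 0.6853: g = 0.04303, g' = -0.9636 → ψ = 0.7300
  ψ = 0.7300: g = -0.00073, g' = -0.9991 → ψ = 0.7292
Converged at ψ = 0.7292.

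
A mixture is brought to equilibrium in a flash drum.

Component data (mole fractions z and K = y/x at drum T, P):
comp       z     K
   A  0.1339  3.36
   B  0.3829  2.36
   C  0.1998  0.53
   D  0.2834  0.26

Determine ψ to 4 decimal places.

ψ = 0.4992

Rachford–Rice: g(ψ) = Σ zᵢ(Kᵢ−1)/(1+ψ(Kᵢ−1)) = 0.
g(0) = ΣzᵢKᵢ − 1 = 0.5331 and g(1) = 1 − Σzᵢ/Kᵢ = -0.6691, so a root lies in (0, 1).
Newton–Raphson from ψ = 0.36:
  ψ = 0.3600: g = 0.12153, g' = -0.8895 → ψ = 0.4966
  ψ = 0.4966: g = 0.00223, g' = -0.8734 → ψ = 0.4992
Converged at ψ = 0.4992.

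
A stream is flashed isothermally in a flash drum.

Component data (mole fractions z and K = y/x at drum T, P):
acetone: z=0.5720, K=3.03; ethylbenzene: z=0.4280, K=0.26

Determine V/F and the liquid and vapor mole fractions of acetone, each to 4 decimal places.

V/F = 0.5621, x_acetone = 0.2671, y_acetone = 0.8095

Material balance + equilibrium reduce to Σ zᵢ(Kᵢ−1)/(1+V/F(Kᵢ−1)) = 0.
g(0) = ΣzᵢKᵢ − 1 = 0.8444 and g(1) = 1 − Σzᵢ/Kᵢ = -0.8349, so a root lies in (0, 1).
Iterate (Newton) starting at V/F = 0.5:
  V/F = 0.5000: g = 0.07353, g' = -1.1711 → V/F = 0.5628
  V/F = 0.5628: g = -0.00078, g' = -1.2018 → V/F = 0.5621
Converged at V/F = 0.5621.
Compositions from xᵢ = zᵢ/(1+V/F(Kᵢ−1)), yᵢ = Kᵢxᵢ:
  acetone: x = 0.2671, y = 0.8095
  ethylbenzene: x = 0.7329, y = 0.1905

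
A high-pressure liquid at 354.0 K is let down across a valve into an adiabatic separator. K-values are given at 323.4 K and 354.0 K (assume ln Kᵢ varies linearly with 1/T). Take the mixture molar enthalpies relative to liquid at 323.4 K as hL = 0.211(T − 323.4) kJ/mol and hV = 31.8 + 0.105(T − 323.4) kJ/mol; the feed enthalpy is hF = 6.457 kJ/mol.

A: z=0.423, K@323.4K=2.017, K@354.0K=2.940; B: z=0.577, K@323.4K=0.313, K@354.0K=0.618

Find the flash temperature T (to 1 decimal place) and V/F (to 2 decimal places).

Adiabatic flash: solve Rachford–Rice at each trial T, then check hF = ψ·hV(T) + (1−ψ)·hL(T).
  T = 323.4 K: K = (2.017, 0.313), RR gives ψ = 0.048, H_out = 1.538 kJ/mol
  T = 354.0 K: K = (2.940, 0.618), RR gives ψ = 0.810, H_out = 29.585 kJ/mol
  T = 338.7 K: K = (2.456, 0.447), RR gives ψ = 0.368, H_out = 14.337 kJ/mol
  T = 331.0 K: K = (2.229, 0.375), RR gives ψ = 0.207, H_out = 8.033 kJ/mol
  T = 327.2 K: K = (2.122, 0.343), RR gives ψ = 0.129, H_out = 4.865 kJ/mol
  T = 329.1 K: K = (2.175, 0.359), RR gives ψ = 0.169, H_out = 6.463 kJ/mol
Linear interpolation between T = 327.2 (H_out = 4.865) and T = 329.1 (H_out = 6.463) on hF = 6.457 gives T ≈ 329.1 K, at which ψ = 0.17.

T = 329.1 K, V/F = 0.17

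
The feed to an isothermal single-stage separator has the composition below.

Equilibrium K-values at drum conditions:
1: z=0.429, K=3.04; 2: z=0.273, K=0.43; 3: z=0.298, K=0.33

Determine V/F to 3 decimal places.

Material balance + equilibrium reduce to Σ zᵢ(Kᵢ−1)/(1+V/F(Kᵢ−1)) = 0.
Feasibility: ΣzᵢKᵢ = 1.520, Σzᵢ/Kᵢ = 1.679 — both > 1, two phases present.
Newton iteration, V/F⁰ = 0.63:
  V/F = 0.630: g = -0.2053, g' = -0.958 → V/F = 0.416
  V/F = 0.416: g = -0.0072, g' = -0.932 → V/F = 0.408
Converged at V/F = 0.408.

V/F = 0.408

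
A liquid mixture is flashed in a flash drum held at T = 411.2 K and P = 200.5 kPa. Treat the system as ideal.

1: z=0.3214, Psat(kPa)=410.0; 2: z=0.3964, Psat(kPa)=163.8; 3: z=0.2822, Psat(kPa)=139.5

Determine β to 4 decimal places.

β = 0.7094

Raoult's law: Kᵢ = Pᵢˢᵃᵗ/P = Pᵢˢᵃᵗ/200.5.
  K_1 = 410.0/200.5 = 2.044888, K_2 = 163.8/200.5 = 0.816958, K_3 = 139.5/200.5 = 0.695761
Rachford–Rice: g(β) = Σ zᵢ(Kᵢ−1)/(1+β(Kᵢ−1)) = 0.
Feasibility: ΣzᵢKᵢ = 1.1774, Σzᵢ/Kᵢ = 1.0480 — both > 1, two phases present.
Iterate (Newton) starting at β = 0.5:
  β = 0.5000: g = 0.03946, g' = -0.2038 → β = 0.6936
  β = 0.6936: g = 0.00279, g' = -0.1773 → β = 0.7093
  β = 0.7093: g = 0.00001, g' = -0.1758 → β = 0.7094
Converged at β = 0.7094.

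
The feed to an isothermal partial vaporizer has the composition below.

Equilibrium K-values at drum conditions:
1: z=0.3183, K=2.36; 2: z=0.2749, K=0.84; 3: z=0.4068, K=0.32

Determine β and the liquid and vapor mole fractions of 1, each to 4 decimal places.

β = 0.1600, x_1 = 0.2614, y_1 = 0.6170

Rachford–Rice: g(β) = Σ zᵢ(Kᵢ−1)/(1+β(Kᵢ−1)) = 0.
g(0) = ΣzᵢKᵢ − 1 = 0.1123 and g(1) = 1 − Σzᵢ/Kᵢ = -0.7334, so a root lies in (0, 1).
Newton–Raphson from β = 0.5:
  β = 0.5000: g = -0.20926, g' = -0.6487 → β = 0.1774
  β = 0.1774: g = -0.01111, g' = -0.6328 → β = 0.1599
  β = 0.1599: g = 0.00007, g' = -0.6414 → β = 0.1600
Converged at β = 0.1600.
Compositions from xᵢ = zᵢ/(1+β(Kᵢ−1)), yᵢ = Kᵢxᵢ:
  1: x = 0.2614, y = 0.6170
  2: x = 0.2821, y = 0.2370
  3: x = 0.4565, y = 0.1461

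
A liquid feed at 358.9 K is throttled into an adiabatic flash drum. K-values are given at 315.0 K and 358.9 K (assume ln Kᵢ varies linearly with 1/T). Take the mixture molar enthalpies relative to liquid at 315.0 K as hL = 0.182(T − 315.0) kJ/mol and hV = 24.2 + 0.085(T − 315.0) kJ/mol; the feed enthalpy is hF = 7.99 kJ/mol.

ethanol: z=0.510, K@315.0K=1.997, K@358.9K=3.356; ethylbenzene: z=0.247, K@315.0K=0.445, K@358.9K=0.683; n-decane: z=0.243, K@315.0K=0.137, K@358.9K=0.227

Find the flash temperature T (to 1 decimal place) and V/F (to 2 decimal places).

Adiabatic flash: solve Rachford–Rice at each trial T, then check hF = ψ·hV(T) + (1−ψ)·hL(T).
  T = 315.0 K: K = (1.997, 0.445, 0.137), RR gives ψ = 0.223, H_out = 5.392 kJ/mol
  T = 358.9 K: K = (3.356, 0.683, 0.227), RR gives ψ = 0.649, H_out = 20.924 kJ/mol
  T = 336.9 K: K = (2.631, 0.559, 0.179), RR gives ψ = 0.479, H_out = 14.564 kJ/mol
  T = 325.9 K: K = (2.302, 0.500, 0.157), RR gives ψ = 0.369, H_out = 10.521 kJ/mol
  T = 320.4 K: K = (2.145, 0.472, 0.147), RR gives ψ = 0.301, H_out = 8.119 kJ/mol
  T = 317.7 K: K = (2.070, 0.458, 0.142), RR gives ψ = 0.264, H_out = 6.809 kJ/mol
  T = 319.0 K: K = (2.106, 0.465, 0.144), RR gives ψ = 0.282, H_out = 7.452 kJ/mol
Linear interpolation between T = 319.0 (H_out = 7.452) and T = 320.4 (H_out = 8.119) on hF = 7.99 gives T ≈ 320.1 K, at which ψ = 0.30.

T = 320.1 K, V/F = 0.30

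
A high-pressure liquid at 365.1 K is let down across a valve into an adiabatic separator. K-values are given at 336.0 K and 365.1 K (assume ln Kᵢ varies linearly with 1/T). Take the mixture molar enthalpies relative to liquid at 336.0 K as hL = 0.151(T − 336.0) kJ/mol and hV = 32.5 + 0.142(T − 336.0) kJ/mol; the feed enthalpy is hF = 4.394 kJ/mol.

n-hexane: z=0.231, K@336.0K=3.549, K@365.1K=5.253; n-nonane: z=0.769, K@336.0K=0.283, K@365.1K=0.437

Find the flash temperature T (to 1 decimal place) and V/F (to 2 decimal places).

T = 345.3 K, V/F = 0.09

Adiabatic flash: solve Rachford–Rice at each trial T, then check hF = ψ·hV(T) + (1−ψ)·hL(T).
  T = 336.0 K: K = (3.549, 0.283), RR gives ψ = 0.020, H_out = 0.666 kJ/mol
  T = 365.1 K: K = (5.253, 0.437), RR gives ψ = 0.229, H_out = 11.792 kJ/mol
  T = 350.6 K: K = (4.356, 0.355), RR gives ψ = 0.129, H_out = 6.382 kJ/mol
  T = 343.3 K: K = (3.940, 0.318), RR gives ψ = 0.077, H_out = 3.602 kJ/mol
  T = 347.0 K: K = (4.148, 0.336), RR gives ψ = 0.104, H_out = 5.025 kJ/mol
  T = 345.1 K: K = (4.041, 0.327), RR gives ψ = 0.090, H_out = 4.298 kJ/mol
  T = 346.1 K: K = (4.097, 0.332), RR gives ψ = 0.097, H_out = 4.682 kJ/mol
  T = 345.6 K: K = (4.069, 0.329), RR gives ψ = 0.094, H_out = 4.490 kJ/mol
  T = 345.4 K: K = (4.057, 0.328), RR gives ψ = 0.092, H_out = 4.414 kJ/mol
Linear interpolation between T = 345.1 (H_out = 4.298) and T = 345.4 (H_out = 4.414) on hF = 4.394 gives T ≈ 345.3 K, at which ψ = 0.09.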